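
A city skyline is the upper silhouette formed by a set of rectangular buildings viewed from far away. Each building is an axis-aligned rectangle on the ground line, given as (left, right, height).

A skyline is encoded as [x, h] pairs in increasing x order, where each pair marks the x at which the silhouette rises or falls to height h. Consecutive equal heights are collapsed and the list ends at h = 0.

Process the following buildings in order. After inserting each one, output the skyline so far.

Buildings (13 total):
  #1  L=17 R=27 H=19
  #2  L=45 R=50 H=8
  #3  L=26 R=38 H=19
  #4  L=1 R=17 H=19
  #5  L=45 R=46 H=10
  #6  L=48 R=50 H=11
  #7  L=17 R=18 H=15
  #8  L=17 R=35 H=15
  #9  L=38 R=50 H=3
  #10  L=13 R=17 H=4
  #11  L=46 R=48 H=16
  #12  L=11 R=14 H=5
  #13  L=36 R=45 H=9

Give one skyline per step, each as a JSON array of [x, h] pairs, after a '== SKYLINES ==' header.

== SKYLINES ==
[[17,19],[27,0]]
[[17,19],[27,0],[45,8],[50,0]]
[[17,19],[38,0],[45,8],[50,0]]
[[1,19],[38,0],[45,8],[50,0]]
[[1,19],[38,0],[45,10],[46,8],[50,0]]
[[1,19],[38,0],[45,10],[46,8],[48,11],[50,0]]
[[1,19],[38,0],[45,10],[46,8],[48,11],[50,0]]
[[1,19],[38,0],[45,10],[46,8],[48,11],[50,0]]
[[1,19],[38,3],[45,10],[46,8],[48,11],[50,0]]
[[1,19],[38,3],[45,10],[46,8],[48,11],[50,0]]
[[1,19],[38,3],[45,10],[46,16],[48,11],[50,0]]
[[1,19],[38,3],[45,10],[46,16],[48,11],[50,0]]
[[1,19],[38,9],[45,10],[46,16],[48,11],[50,0]]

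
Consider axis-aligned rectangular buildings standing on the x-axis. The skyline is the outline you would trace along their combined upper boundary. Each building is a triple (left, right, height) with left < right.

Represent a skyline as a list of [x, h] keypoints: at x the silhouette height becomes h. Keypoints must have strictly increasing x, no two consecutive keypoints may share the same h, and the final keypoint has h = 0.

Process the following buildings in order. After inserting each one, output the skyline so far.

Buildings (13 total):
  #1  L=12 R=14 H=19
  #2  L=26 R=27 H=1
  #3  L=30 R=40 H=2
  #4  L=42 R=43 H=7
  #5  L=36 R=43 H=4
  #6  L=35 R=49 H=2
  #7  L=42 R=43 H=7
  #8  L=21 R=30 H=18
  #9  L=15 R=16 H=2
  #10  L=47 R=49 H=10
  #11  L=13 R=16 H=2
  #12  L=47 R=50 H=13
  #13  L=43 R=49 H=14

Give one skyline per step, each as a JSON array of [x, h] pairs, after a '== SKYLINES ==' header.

== SKYLINES ==
[[12,19],[14,0]]
[[12,19],[14,0],[26,1],[27,0]]
[[12,19],[14,0],[26,1],[27,0],[30,2],[40,0]]
[[12,19],[14,0],[26,1],[27,0],[30,2],[40,0],[42,7],[43,0]]
[[12,19],[14,0],[26,1],[27,0],[30,2],[36,4],[42,7],[43,0]]
[[12,19],[14,0],[26,1],[27,0],[30,2],[36,4],[42,7],[43,2],[49,0]]
[[12,19],[14,0],[26,1],[27,0],[30,2],[36,4],[42,7],[43,2],[49,0]]
[[12,19],[14,0],[21,18],[30,2],[36,4],[42,7],[43,2],[49,0]]
[[12,19],[14,0],[15,2],[16,0],[21,18],[30,2],[36,4],[42,7],[43,2],[49,0]]
[[12,19],[14,0],[15,2],[16,0],[21,18],[30,2],[36,4],[42,7],[43,2],[47,10],[49,0]]
[[12,19],[14,2],[16,0],[21,18],[30,2],[36,4],[42,7],[43,2],[47,10],[49,0]]
[[12,19],[14,2],[16,0],[21,18],[30,2],[36,4],[42,7],[43,2],[47,13],[50,0]]
[[12,19],[14,2],[16,0],[21,18],[30,2],[36,4],[42,7],[43,14],[49,13],[50,0]]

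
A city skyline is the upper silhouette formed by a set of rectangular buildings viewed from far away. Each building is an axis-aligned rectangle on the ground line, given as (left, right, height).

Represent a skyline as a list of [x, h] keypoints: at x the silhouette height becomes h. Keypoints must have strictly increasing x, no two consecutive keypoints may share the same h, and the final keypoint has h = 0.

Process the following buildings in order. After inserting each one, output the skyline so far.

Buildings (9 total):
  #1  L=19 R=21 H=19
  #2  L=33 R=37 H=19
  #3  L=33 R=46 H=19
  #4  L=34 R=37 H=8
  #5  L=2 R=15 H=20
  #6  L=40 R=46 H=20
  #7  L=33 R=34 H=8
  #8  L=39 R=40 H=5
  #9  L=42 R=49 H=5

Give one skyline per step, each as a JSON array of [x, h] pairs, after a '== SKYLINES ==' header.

== SKYLINES ==
[[19,19],[21,0]]
[[19,19],[21,0],[33,19],[37,0]]
[[19,19],[21,0],[33,19],[46,0]]
[[19,19],[21,0],[33,19],[46,0]]
[[2,20],[15,0],[19,19],[21,0],[33,19],[46,0]]
[[2,20],[15,0],[19,19],[21,0],[33,19],[40,20],[46,0]]
[[2,20],[15,0],[19,19],[21,0],[33,19],[40,20],[46,0]]
[[2,20],[15,0],[19,19],[21,0],[33,19],[40,20],[46,0]]
[[2,20],[15,0],[19,19],[21,0],[33,19],[40,20],[46,5],[49,0]]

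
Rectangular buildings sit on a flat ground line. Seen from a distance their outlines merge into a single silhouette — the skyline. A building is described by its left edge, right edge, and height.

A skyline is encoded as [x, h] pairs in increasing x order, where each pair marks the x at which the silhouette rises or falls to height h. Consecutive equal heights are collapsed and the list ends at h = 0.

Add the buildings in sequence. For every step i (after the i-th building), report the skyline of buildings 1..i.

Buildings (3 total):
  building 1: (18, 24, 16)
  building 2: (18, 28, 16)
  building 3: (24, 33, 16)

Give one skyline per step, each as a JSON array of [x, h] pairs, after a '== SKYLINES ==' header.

== SKYLINES ==
[[18,16],[24,0]]
[[18,16],[28,0]]
[[18,16],[33,0]]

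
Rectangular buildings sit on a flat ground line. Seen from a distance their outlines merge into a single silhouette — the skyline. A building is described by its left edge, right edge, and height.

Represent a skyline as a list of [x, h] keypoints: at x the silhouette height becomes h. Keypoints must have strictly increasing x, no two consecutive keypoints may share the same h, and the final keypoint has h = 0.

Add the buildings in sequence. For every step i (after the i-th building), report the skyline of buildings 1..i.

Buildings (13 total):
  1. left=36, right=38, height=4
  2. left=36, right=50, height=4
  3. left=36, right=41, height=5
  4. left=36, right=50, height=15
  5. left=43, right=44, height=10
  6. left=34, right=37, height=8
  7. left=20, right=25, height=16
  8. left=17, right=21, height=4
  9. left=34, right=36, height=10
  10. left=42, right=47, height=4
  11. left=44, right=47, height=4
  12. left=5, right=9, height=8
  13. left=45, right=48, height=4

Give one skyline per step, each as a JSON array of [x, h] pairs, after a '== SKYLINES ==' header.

== SKYLINES ==
[[36,4],[38,0]]
[[36,4],[50,0]]
[[36,5],[41,4],[50,0]]
[[36,15],[50,0]]
[[36,15],[50,0]]
[[34,8],[36,15],[50,0]]
[[20,16],[25,0],[34,8],[36,15],[50,0]]
[[17,4],[20,16],[25,0],[34,8],[36,15],[50,0]]
[[17,4],[20,16],[25,0],[34,10],[36,15],[50,0]]
[[17,4],[20,16],[25,0],[34,10],[36,15],[50,0]]
[[17,4],[20,16],[25,0],[34,10],[36,15],[50,0]]
[[5,8],[9,0],[17,4],[20,16],[25,0],[34,10],[36,15],[50,0]]
[[5,8],[9,0],[17,4],[20,16],[25,0],[34,10],[36,15],[50,0]]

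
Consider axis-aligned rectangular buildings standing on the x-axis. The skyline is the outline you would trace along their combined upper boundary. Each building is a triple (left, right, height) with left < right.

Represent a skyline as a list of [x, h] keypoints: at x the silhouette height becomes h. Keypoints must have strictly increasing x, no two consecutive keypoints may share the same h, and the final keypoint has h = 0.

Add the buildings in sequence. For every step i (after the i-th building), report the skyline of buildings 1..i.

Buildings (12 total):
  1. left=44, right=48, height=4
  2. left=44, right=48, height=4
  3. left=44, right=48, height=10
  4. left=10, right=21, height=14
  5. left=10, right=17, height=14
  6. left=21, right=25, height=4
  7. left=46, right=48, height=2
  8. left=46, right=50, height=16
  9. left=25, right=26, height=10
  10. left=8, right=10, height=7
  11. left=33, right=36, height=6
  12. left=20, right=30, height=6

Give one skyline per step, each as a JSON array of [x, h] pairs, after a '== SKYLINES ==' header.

== SKYLINES ==
[[44,4],[48,0]]
[[44,4],[48,0]]
[[44,10],[48,0]]
[[10,14],[21,0],[44,10],[48,0]]
[[10,14],[21,0],[44,10],[48,0]]
[[10,14],[21,4],[25,0],[44,10],[48,0]]
[[10,14],[21,4],[25,0],[44,10],[48,0]]
[[10,14],[21,4],[25,0],[44,10],[46,16],[50,0]]
[[10,14],[21,4],[25,10],[26,0],[44,10],[46,16],[50,0]]
[[8,7],[10,14],[21,4],[25,10],[26,0],[44,10],[46,16],[50,0]]
[[8,7],[10,14],[21,4],[25,10],[26,0],[33,6],[36,0],[44,10],[46,16],[50,0]]
[[8,7],[10,14],[21,6],[25,10],[26,6],[30,0],[33,6],[36,0],[44,10],[46,16],[50,0]]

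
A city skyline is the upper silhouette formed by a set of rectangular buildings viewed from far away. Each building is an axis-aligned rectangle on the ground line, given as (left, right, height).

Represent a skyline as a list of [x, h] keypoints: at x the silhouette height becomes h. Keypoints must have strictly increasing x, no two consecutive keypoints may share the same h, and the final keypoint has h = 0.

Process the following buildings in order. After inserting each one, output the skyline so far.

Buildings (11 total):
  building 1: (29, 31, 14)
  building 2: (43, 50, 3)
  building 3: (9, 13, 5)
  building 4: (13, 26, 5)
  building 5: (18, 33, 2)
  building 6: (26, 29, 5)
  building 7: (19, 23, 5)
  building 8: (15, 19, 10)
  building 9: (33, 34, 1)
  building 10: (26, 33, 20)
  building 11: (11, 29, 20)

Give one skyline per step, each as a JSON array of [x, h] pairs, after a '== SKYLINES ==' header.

== SKYLINES ==
[[29,14],[31,0]]
[[29,14],[31,0],[43,3],[50,0]]
[[9,5],[13,0],[29,14],[31,0],[43,3],[50,0]]
[[9,5],[26,0],[29,14],[31,0],[43,3],[50,0]]
[[9,5],[26,2],[29,14],[31,2],[33,0],[43,3],[50,0]]
[[9,5],[29,14],[31,2],[33,0],[43,3],[50,0]]
[[9,5],[29,14],[31,2],[33,0],[43,3],[50,0]]
[[9,5],[15,10],[19,5],[29,14],[31,2],[33,0],[43,3],[50,0]]
[[9,5],[15,10],[19,5],[29,14],[31,2],[33,1],[34,0],[43,3],[50,0]]
[[9,5],[15,10],[19,5],[26,20],[33,1],[34,0],[43,3],[50,0]]
[[9,5],[11,20],[33,1],[34,0],[43,3],[50,0]]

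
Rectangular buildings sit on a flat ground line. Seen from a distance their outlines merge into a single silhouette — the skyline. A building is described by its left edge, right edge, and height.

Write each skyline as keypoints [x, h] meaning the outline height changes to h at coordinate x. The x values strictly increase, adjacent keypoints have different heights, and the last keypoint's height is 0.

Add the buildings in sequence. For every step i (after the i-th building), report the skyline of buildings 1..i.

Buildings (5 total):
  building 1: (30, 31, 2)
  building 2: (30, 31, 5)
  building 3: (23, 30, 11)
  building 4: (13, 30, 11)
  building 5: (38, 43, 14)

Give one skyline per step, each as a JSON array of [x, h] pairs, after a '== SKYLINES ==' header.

== SKYLINES ==
[[30,2],[31,0]]
[[30,5],[31,0]]
[[23,11],[30,5],[31,0]]
[[13,11],[30,5],[31,0]]
[[13,11],[30,5],[31,0],[38,14],[43,0]]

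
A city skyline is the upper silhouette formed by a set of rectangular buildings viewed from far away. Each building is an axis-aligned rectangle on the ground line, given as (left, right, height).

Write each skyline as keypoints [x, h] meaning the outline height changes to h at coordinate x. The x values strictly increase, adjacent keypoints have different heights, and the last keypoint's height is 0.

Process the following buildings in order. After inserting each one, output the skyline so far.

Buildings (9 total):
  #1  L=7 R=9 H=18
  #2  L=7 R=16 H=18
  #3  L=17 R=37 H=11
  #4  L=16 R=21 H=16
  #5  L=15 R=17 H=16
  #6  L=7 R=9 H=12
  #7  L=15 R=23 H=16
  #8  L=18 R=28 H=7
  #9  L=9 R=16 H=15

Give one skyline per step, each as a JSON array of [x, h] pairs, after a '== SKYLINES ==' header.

== SKYLINES ==
[[7,18],[9,0]]
[[7,18],[16,0]]
[[7,18],[16,0],[17,11],[37,0]]
[[7,18],[16,16],[21,11],[37,0]]
[[7,18],[16,16],[21,11],[37,0]]
[[7,18],[16,16],[21,11],[37,0]]
[[7,18],[16,16],[23,11],[37,0]]
[[7,18],[16,16],[23,11],[37,0]]
[[7,18],[16,16],[23,11],[37,0]]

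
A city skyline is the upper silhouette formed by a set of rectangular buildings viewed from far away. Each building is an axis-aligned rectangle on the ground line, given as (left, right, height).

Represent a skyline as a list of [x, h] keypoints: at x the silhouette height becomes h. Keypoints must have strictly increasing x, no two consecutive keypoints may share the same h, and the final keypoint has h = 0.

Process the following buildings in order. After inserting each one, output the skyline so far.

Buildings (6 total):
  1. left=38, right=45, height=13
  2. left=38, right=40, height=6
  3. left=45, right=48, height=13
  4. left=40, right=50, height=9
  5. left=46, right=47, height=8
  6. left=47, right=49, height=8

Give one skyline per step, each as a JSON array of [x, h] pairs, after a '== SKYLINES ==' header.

== SKYLINES ==
[[38,13],[45,0]]
[[38,13],[45,0]]
[[38,13],[48,0]]
[[38,13],[48,9],[50,0]]
[[38,13],[48,9],[50,0]]
[[38,13],[48,9],[50,0]]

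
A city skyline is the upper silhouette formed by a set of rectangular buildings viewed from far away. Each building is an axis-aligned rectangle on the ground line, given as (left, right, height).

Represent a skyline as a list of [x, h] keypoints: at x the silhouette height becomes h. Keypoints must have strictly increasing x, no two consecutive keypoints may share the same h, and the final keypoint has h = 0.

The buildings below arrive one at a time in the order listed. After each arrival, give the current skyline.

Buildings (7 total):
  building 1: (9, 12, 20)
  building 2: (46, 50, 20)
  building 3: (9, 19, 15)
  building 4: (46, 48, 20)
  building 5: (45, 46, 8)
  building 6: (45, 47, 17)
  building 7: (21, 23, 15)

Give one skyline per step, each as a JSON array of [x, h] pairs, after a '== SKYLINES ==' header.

== SKYLINES ==
[[9,20],[12,0]]
[[9,20],[12,0],[46,20],[50,0]]
[[9,20],[12,15],[19,0],[46,20],[50,0]]
[[9,20],[12,15],[19,0],[46,20],[50,0]]
[[9,20],[12,15],[19,0],[45,8],[46,20],[50,0]]
[[9,20],[12,15],[19,0],[45,17],[46,20],[50,0]]
[[9,20],[12,15],[19,0],[21,15],[23,0],[45,17],[46,20],[50,0]]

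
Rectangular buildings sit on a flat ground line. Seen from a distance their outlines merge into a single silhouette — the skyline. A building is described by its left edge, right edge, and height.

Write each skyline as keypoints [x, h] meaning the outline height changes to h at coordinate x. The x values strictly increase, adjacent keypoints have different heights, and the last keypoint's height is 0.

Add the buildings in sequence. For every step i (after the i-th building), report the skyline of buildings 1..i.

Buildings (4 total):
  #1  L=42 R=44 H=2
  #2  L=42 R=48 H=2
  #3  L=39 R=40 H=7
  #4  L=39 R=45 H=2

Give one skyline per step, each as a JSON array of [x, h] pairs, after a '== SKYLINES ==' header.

== SKYLINES ==
[[42,2],[44,0]]
[[42,2],[48,0]]
[[39,7],[40,0],[42,2],[48,0]]
[[39,7],[40,2],[48,0]]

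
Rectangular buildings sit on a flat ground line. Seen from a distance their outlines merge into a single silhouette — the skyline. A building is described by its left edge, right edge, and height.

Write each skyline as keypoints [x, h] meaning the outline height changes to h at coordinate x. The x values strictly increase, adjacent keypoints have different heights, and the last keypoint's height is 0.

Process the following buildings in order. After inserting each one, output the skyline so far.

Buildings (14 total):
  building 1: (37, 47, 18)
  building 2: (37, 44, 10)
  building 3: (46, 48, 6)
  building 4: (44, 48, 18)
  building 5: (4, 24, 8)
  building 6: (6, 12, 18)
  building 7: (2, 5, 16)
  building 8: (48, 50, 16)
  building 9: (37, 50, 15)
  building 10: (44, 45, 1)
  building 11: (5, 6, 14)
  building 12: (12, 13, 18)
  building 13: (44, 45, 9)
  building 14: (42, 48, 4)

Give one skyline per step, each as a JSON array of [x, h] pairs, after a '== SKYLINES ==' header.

== SKYLINES ==
[[37,18],[47,0]]
[[37,18],[47,0]]
[[37,18],[47,6],[48,0]]
[[37,18],[48,0]]
[[4,8],[24,0],[37,18],[48,0]]
[[4,8],[6,18],[12,8],[24,0],[37,18],[48,0]]
[[2,16],[5,8],[6,18],[12,8],[24,0],[37,18],[48,0]]
[[2,16],[5,8],[6,18],[12,8],[24,0],[37,18],[48,16],[50,0]]
[[2,16],[5,8],[6,18],[12,8],[24,0],[37,18],[48,16],[50,0]]
[[2,16],[5,8],[6,18],[12,8],[24,0],[37,18],[48,16],[50,0]]
[[2,16],[5,14],[6,18],[12,8],[24,0],[37,18],[48,16],[50,0]]
[[2,16],[5,14],[6,18],[13,8],[24,0],[37,18],[48,16],[50,0]]
[[2,16],[5,14],[6,18],[13,8],[24,0],[37,18],[48,16],[50,0]]
[[2,16],[5,14],[6,18],[13,8],[24,0],[37,18],[48,16],[50,0]]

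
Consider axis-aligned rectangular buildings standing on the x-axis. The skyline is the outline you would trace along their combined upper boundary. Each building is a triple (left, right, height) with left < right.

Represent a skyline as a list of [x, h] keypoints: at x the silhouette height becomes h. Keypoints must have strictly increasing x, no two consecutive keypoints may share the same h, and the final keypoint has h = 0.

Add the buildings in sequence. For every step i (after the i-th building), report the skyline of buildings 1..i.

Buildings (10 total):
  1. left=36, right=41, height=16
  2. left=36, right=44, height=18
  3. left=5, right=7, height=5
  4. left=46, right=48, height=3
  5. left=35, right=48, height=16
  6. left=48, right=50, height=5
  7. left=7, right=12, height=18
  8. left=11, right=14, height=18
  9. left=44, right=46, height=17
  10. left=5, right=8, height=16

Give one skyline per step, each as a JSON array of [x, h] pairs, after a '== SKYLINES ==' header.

== SKYLINES ==
[[36,16],[41,0]]
[[36,18],[44,0]]
[[5,5],[7,0],[36,18],[44,0]]
[[5,5],[7,0],[36,18],[44,0],[46,3],[48,0]]
[[5,5],[7,0],[35,16],[36,18],[44,16],[48,0]]
[[5,5],[7,0],[35,16],[36,18],[44,16],[48,5],[50,0]]
[[5,5],[7,18],[12,0],[35,16],[36,18],[44,16],[48,5],[50,0]]
[[5,5],[7,18],[14,0],[35,16],[36,18],[44,16],[48,5],[50,0]]
[[5,5],[7,18],[14,0],[35,16],[36,18],[44,17],[46,16],[48,5],[50,0]]
[[5,16],[7,18],[14,0],[35,16],[36,18],[44,17],[46,16],[48,5],[50,0]]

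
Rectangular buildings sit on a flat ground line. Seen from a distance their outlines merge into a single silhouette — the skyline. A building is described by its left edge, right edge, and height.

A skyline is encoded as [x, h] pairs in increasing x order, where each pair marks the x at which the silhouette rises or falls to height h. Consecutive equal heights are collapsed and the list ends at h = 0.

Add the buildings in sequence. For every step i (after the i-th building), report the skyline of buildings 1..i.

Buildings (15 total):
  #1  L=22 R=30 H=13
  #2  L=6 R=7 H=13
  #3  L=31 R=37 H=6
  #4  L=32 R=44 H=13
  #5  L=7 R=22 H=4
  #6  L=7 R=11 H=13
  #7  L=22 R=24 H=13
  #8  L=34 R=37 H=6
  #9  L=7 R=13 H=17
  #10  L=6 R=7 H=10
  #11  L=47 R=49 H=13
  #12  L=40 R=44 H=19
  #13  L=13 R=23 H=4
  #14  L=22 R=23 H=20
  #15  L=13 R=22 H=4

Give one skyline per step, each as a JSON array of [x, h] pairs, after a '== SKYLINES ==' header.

== SKYLINES ==
[[22,13],[30,0]]
[[6,13],[7,0],[22,13],[30,0]]
[[6,13],[7,0],[22,13],[30,0],[31,6],[37,0]]
[[6,13],[7,0],[22,13],[30,0],[31,6],[32,13],[44,0]]
[[6,13],[7,4],[22,13],[30,0],[31,6],[32,13],[44,0]]
[[6,13],[11,4],[22,13],[30,0],[31,6],[32,13],[44,0]]
[[6,13],[11,4],[22,13],[30,0],[31,6],[32,13],[44,0]]
[[6,13],[11,4],[22,13],[30,0],[31,6],[32,13],[44,0]]
[[6,13],[7,17],[13,4],[22,13],[30,0],[31,6],[32,13],[44,0]]
[[6,13],[7,17],[13,4],[22,13],[30,0],[31,6],[32,13],[44,0]]
[[6,13],[7,17],[13,4],[22,13],[30,0],[31,6],[32,13],[44,0],[47,13],[49,0]]
[[6,13],[7,17],[13,4],[22,13],[30,0],[31,6],[32,13],[40,19],[44,0],[47,13],[49,0]]
[[6,13],[7,17],[13,4],[22,13],[30,0],[31,6],[32,13],[40,19],[44,0],[47,13],[49,0]]
[[6,13],[7,17],[13,4],[22,20],[23,13],[30,0],[31,6],[32,13],[40,19],[44,0],[47,13],[49,0]]
[[6,13],[7,17],[13,4],[22,20],[23,13],[30,0],[31,6],[32,13],[40,19],[44,0],[47,13],[49,0]]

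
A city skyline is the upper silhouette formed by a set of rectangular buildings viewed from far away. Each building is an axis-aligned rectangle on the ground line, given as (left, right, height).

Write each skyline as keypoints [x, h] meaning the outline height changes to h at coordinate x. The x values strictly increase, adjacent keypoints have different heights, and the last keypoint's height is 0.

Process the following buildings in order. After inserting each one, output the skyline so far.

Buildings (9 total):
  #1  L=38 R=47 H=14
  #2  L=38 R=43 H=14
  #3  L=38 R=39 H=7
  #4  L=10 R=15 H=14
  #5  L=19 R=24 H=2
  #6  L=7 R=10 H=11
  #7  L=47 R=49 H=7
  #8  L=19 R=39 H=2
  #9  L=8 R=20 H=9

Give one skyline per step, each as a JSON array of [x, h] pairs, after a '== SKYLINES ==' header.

== SKYLINES ==
[[38,14],[47,0]]
[[38,14],[47,0]]
[[38,14],[47,0]]
[[10,14],[15,0],[38,14],[47,0]]
[[10,14],[15,0],[19,2],[24,0],[38,14],[47,0]]
[[7,11],[10,14],[15,0],[19,2],[24,0],[38,14],[47,0]]
[[7,11],[10,14],[15,0],[19,2],[24,0],[38,14],[47,7],[49,0]]
[[7,11],[10,14],[15,0],[19,2],[38,14],[47,7],[49,0]]
[[7,11],[10,14],[15,9],[20,2],[38,14],[47,7],[49,0]]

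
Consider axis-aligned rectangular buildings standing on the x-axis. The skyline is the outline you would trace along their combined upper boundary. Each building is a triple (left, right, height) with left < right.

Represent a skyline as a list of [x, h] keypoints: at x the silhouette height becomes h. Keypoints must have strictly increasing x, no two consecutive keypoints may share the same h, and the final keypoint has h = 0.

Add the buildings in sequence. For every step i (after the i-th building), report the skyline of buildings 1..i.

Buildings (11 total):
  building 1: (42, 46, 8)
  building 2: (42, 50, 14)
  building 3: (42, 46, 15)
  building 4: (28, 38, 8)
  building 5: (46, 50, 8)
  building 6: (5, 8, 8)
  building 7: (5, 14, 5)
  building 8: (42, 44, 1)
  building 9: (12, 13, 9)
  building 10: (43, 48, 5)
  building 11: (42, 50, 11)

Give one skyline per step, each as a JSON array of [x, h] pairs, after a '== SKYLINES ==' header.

== SKYLINES ==
[[42,8],[46,0]]
[[42,14],[50,0]]
[[42,15],[46,14],[50,0]]
[[28,8],[38,0],[42,15],[46,14],[50,0]]
[[28,8],[38,0],[42,15],[46,14],[50,0]]
[[5,8],[8,0],[28,8],[38,0],[42,15],[46,14],[50,0]]
[[5,8],[8,5],[14,0],[28,8],[38,0],[42,15],[46,14],[50,0]]
[[5,8],[8,5],[14,0],[28,8],[38,0],[42,15],[46,14],[50,0]]
[[5,8],[8,5],[12,9],[13,5],[14,0],[28,8],[38,0],[42,15],[46,14],[50,0]]
[[5,8],[8,5],[12,9],[13,5],[14,0],[28,8],[38,0],[42,15],[46,14],[50,0]]
[[5,8],[8,5],[12,9],[13,5],[14,0],[28,8],[38,0],[42,15],[46,14],[50,0]]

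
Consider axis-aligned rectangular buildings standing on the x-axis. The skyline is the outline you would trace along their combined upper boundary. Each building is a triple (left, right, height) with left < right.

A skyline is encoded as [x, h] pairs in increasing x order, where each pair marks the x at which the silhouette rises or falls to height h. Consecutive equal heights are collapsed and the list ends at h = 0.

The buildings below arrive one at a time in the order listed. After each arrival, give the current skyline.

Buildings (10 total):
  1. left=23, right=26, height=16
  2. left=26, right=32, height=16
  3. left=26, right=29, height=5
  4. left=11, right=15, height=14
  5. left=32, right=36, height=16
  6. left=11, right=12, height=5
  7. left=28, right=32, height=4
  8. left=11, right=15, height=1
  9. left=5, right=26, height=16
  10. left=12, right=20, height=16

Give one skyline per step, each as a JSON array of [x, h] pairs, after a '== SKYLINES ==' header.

== SKYLINES ==
[[23,16],[26,0]]
[[23,16],[32,0]]
[[23,16],[32,0]]
[[11,14],[15,0],[23,16],[32,0]]
[[11,14],[15,0],[23,16],[36,0]]
[[11,14],[15,0],[23,16],[36,0]]
[[11,14],[15,0],[23,16],[36,0]]
[[11,14],[15,0],[23,16],[36,0]]
[[5,16],[36,0]]
[[5,16],[36,0]]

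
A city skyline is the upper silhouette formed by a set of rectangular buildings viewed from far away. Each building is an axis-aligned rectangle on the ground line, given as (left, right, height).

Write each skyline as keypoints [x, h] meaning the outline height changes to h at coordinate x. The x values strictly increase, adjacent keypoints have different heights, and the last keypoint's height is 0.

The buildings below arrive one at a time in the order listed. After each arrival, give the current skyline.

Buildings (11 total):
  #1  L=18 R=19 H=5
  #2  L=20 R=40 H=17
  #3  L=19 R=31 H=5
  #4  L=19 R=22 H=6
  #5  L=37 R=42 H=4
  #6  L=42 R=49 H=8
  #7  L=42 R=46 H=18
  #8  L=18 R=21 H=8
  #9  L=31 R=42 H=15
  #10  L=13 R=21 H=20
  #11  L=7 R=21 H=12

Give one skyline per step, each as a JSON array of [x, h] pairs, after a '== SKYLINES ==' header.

== SKYLINES ==
[[18,5],[19,0]]
[[18,5],[19,0],[20,17],[40,0]]
[[18,5],[20,17],[40,0]]
[[18,5],[19,6],[20,17],[40,0]]
[[18,5],[19,6],[20,17],[40,4],[42,0]]
[[18,5],[19,6],[20,17],[40,4],[42,8],[49,0]]
[[18,5],[19,6],[20,17],[40,4],[42,18],[46,8],[49,0]]
[[18,8],[20,17],[40,4],[42,18],[46,8],[49,0]]
[[18,8],[20,17],[40,15],[42,18],[46,8],[49,0]]
[[13,20],[21,17],[40,15],[42,18],[46,8],[49,0]]
[[7,12],[13,20],[21,17],[40,15],[42,18],[46,8],[49,0]]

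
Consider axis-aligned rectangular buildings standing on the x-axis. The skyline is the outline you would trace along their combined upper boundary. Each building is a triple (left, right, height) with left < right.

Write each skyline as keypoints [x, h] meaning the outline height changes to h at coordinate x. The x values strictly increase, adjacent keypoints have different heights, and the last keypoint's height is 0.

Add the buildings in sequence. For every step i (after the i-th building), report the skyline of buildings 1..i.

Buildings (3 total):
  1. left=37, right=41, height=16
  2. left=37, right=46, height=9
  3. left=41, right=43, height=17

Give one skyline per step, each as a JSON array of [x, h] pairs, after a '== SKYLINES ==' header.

== SKYLINES ==
[[37,16],[41,0]]
[[37,16],[41,9],[46,0]]
[[37,16],[41,17],[43,9],[46,0]]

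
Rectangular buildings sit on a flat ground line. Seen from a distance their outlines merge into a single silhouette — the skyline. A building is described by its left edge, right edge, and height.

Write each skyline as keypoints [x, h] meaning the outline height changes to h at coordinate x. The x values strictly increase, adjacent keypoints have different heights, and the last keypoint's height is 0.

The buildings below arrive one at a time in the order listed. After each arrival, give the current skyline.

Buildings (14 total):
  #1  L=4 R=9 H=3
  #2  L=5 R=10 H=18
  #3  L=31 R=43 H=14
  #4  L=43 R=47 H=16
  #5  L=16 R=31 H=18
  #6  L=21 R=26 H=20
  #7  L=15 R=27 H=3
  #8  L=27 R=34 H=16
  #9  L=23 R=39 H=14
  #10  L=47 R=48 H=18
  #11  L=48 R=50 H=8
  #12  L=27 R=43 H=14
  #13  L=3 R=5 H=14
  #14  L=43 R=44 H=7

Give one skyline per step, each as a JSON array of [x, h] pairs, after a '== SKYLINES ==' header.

== SKYLINES ==
[[4,3],[9,0]]
[[4,3],[5,18],[10,0]]
[[4,3],[5,18],[10,0],[31,14],[43,0]]
[[4,3],[5,18],[10,0],[31,14],[43,16],[47,0]]
[[4,3],[5,18],[10,0],[16,18],[31,14],[43,16],[47,0]]
[[4,3],[5,18],[10,0],[16,18],[21,20],[26,18],[31,14],[43,16],[47,0]]
[[4,3],[5,18],[10,0],[15,3],[16,18],[21,20],[26,18],[31,14],[43,16],[47,0]]
[[4,3],[5,18],[10,0],[15,3],[16,18],[21,20],[26,18],[31,16],[34,14],[43,16],[47,0]]
[[4,3],[5,18],[10,0],[15,3],[16,18],[21,20],[26,18],[31,16],[34,14],[43,16],[47,0]]
[[4,3],[5,18],[10,0],[15,3],[16,18],[21,20],[26,18],[31,16],[34,14],[43,16],[47,18],[48,0]]
[[4,3],[5,18],[10,0],[15,3],[16,18],[21,20],[26,18],[31,16],[34,14],[43,16],[47,18],[48,8],[50,0]]
[[4,3],[5,18],[10,0],[15,3],[16,18],[21,20],[26,18],[31,16],[34,14],[43,16],[47,18],[48,8],[50,0]]
[[3,14],[5,18],[10,0],[15,3],[16,18],[21,20],[26,18],[31,16],[34,14],[43,16],[47,18],[48,8],[50,0]]
[[3,14],[5,18],[10,0],[15,3],[16,18],[21,20],[26,18],[31,16],[34,14],[43,16],[47,18],[48,8],[50,0]]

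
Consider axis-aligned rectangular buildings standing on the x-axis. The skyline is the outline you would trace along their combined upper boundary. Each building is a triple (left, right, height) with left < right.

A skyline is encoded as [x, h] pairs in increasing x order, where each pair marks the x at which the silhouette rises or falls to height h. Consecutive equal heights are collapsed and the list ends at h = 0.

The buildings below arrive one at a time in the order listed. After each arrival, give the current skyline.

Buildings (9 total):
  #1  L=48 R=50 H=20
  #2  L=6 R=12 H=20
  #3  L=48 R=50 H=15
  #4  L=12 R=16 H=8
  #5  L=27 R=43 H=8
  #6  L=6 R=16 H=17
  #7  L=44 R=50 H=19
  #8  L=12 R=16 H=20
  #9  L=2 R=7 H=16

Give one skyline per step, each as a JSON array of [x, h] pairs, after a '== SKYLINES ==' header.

== SKYLINES ==
[[48,20],[50,0]]
[[6,20],[12,0],[48,20],[50,0]]
[[6,20],[12,0],[48,20],[50,0]]
[[6,20],[12,8],[16,0],[48,20],[50,0]]
[[6,20],[12,8],[16,0],[27,8],[43,0],[48,20],[50,0]]
[[6,20],[12,17],[16,0],[27,8],[43,0],[48,20],[50,0]]
[[6,20],[12,17],[16,0],[27,8],[43,0],[44,19],[48,20],[50,0]]
[[6,20],[16,0],[27,8],[43,0],[44,19],[48,20],[50,0]]
[[2,16],[6,20],[16,0],[27,8],[43,0],[44,19],[48,20],[50,0]]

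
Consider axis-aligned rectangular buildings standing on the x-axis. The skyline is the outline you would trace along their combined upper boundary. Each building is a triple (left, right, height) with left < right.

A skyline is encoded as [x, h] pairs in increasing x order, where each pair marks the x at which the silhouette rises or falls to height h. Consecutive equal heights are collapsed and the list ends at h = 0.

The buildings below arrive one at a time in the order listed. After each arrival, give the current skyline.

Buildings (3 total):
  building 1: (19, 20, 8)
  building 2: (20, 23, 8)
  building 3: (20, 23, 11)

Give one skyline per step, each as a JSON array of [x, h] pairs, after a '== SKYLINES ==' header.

== SKYLINES ==
[[19,8],[20,0]]
[[19,8],[23,0]]
[[19,8],[20,11],[23,0]]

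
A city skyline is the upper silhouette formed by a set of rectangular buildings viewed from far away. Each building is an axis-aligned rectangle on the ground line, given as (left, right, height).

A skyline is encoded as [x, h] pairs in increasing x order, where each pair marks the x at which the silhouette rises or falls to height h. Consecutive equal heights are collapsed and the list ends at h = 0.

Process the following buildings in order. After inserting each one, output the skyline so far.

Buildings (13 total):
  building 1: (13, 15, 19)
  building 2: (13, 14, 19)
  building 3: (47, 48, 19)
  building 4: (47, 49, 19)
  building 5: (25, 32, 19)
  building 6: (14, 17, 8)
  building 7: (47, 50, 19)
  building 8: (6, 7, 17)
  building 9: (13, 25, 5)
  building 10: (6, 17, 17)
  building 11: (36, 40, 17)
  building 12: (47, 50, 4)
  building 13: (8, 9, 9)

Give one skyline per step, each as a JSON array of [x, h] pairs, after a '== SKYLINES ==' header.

== SKYLINES ==
[[13,19],[15,0]]
[[13,19],[15,0]]
[[13,19],[15,0],[47,19],[48,0]]
[[13,19],[15,0],[47,19],[49,0]]
[[13,19],[15,0],[25,19],[32,0],[47,19],[49,0]]
[[13,19],[15,8],[17,0],[25,19],[32,0],[47,19],[49,0]]
[[13,19],[15,8],[17,0],[25,19],[32,0],[47,19],[50,0]]
[[6,17],[7,0],[13,19],[15,8],[17,0],[25,19],[32,0],[47,19],[50,0]]
[[6,17],[7,0],[13,19],[15,8],[17,5],[25,19],[32,0],[47,19],[50,0]]
[[6,17],[13,19],[15,17],[17,5],[25,19],[32,0],[47,19],[50,0]]
[[6,17],[13,19],[15,17],[17,5],[25,19],[32,0],[36,17],[40,0],[47,19],[50,0]]
[[6,17],[13,19],[15,17],[17,5],[25,19],[32,0],[36,17],[40,0],[47,19],[50,0]]
[[6,17],[13,19],[15,17],[17,5],[25,19],[32,0],[36,17],[40,0],[47,19],[50,0]]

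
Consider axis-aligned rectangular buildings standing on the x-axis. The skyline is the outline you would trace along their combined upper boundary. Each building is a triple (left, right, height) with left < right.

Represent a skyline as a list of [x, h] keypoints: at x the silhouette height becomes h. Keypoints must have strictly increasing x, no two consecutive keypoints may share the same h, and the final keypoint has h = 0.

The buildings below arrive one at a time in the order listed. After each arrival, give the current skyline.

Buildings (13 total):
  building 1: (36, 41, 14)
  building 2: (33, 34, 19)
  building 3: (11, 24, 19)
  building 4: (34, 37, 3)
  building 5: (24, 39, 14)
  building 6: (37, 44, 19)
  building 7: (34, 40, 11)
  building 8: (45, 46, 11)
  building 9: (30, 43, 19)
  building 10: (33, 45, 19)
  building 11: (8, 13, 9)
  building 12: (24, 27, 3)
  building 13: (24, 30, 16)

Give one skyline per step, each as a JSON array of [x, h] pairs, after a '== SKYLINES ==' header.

== SKYLINES ==
[[36,14],[41,0]]
[[33,19],[34,0],[36,14],[41,0]]
[[11,19],[24,0],[33,19],[34,0],[36,14],[41,0]]
[[11,19],[24,0],[33,19],[34,3],[36,14],[41,0]]
[[11,19],[24,14],[33,19],[34,14],[41,0]]
[[11,19],[24,14],[33,19],[34,14],[37,19],[44,0]]
[[11,19],[24,14],[33,19],[34,14],[37,19],[44,0]]
[[11,19],[24,14],[33,19],[34,14],[37,19],[44,0],[45,11],[46,0]]
[[11,19],[24,14],[30,19],[44,0],[45,11],[46,0]]
[[11,19],[24,14],[30,19],[45,11],[46,0]]
[[8,9],[11,19],[24,14],[30,19],[45,11],[46,0]]
[[8,9],[11,19],[24,14],[30,19],[45,11],[46,0]]
[[8,9],[11,19],[24,16],[30,19],[45,11],[46,0]]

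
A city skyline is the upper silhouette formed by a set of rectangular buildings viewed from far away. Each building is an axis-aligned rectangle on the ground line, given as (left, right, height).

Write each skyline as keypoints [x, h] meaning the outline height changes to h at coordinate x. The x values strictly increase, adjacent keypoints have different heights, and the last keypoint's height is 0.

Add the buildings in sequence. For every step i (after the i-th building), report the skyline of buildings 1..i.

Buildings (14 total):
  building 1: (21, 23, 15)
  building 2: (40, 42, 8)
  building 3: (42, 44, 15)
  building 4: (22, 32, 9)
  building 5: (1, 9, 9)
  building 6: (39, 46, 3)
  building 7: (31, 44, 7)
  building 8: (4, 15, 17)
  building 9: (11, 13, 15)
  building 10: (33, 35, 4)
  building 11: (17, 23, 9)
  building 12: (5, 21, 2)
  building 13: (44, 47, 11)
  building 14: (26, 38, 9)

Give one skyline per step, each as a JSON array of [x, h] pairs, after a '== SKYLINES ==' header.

== SKYLINES ==
[[21,15],[23,0]]
[[21,15],[23,0],[40,8],[42,0]]
[[21,15],[23,0],[40,8],[42,15],[44,0]]
[[21,15],[23,9],[32,0],[40,8],[42,15],[44,0]]
[[1,9],[9,0],[21,15],[23,9],[32,0],[40,8],[42,15],[44,0]]
[[1,9],[9,0],[21,15],[23,9],[32,0],[39,3],[40,8],[42,15],[44,3],[46,0]]
[[1,9],[9,0],[21,15],[23,9],[32,7],[40,8],[42,15],[44,3],[46,0]]
[[1,9],[4,17],[15,0],[21,15],[23,9],[32,7],[40,8],[42,15],[44,3],[46,0]]
[[1,9],[4,17],[15,0],[21,15],[23,9],[32,7],[40,8],[42,15],[44,3],[46,0]]
[[1,9],[4,17],[15,0],[21,15],[23,9],[32,7],[40,8],[42,15],[44,3],[46,0]]
[[1,9],[4,17],[15,0],[17,9],[21,15],[23,9],[32,7],[40,8],[42,15],[44,3],[46,0]]
[[1,9],[4,17],[15,2],[17,9],[21,15],[23,9],[32,7],[40,8],[42,15],[44,3],[46,0]]
[[1,9],[4,17],[15,2],[17,9],[21,15],[23,9],[32,7],[40,8],[42,15],[44,11],[47,0]]
[[1,9],[4,17],[15,2],[17,9],[21,15],[23,9],[38,7],[40,8],[42,15],[44,11],[47,0]]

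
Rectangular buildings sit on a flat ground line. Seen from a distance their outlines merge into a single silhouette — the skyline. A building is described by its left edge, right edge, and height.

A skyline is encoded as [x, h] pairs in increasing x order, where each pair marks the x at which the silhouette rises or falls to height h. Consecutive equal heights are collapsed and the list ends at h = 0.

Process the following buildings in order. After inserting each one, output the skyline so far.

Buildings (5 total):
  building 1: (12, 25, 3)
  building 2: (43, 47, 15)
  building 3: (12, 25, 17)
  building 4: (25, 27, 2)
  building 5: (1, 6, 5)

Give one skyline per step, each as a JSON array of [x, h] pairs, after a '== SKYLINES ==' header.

== SKYLINES ==
[[12,3],[25,0]]
[[12,3],[25,0],[43,15],[47,0]]
[[12,17],[25,0],[43,15],[47,0]]
[[12,17],[25,2],[27,0],[43,15],[47,0]]
[[1,5],[6,0],[12,17],[25,2],[27,0],[43,15],[47,0]]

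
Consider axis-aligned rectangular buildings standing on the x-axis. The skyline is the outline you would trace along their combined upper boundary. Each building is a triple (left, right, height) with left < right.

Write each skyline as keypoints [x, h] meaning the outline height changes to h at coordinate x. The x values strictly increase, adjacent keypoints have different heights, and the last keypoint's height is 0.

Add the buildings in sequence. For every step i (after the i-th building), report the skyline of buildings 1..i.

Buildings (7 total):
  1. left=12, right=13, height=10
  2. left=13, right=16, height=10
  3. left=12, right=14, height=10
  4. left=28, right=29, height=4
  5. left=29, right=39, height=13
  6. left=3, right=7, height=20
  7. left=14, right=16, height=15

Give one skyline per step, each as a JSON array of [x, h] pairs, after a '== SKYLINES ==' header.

== SKYLINES ==
[[12,10],[13,0]]
[[12,10],[16,0]]
[[12,10],[16,0]]
[[12,10],[16,0],[28,4],[29,0]]
[[12,10],[16,0],[28,4],[29,13],[39,0]]
[[3,20],[7,0],[12,10],[16,0],[28,4],[29,13],[39,0]]
[[3,20],[7,0],[12,10],[14,15],[16,0],[28,4],[29,13],[39,0]]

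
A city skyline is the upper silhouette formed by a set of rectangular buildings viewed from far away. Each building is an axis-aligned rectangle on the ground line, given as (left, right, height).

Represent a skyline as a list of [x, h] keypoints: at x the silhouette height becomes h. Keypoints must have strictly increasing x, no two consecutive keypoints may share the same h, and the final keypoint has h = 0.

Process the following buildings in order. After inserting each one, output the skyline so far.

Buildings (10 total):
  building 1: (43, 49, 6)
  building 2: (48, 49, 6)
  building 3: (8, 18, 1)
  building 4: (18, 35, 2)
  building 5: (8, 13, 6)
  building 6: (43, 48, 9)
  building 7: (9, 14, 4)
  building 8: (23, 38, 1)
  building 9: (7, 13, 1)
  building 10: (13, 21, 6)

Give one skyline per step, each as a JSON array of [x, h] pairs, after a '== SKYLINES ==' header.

== SKYLINES ==
[[43,6],[49,0]]
[[43,6],[49,0]]
[[8,1],[18,0],[43,6],[49,0]]
[[8,1],[18,2],[35,0],[43,6],[49,0]]
[[8,6],[13,1],[18,2],[35,0],[43,6],[49,0]]
[[8,6],[13,1],[18,2],[35,0],[43,9],[48,6],[49,0]]
[[8,6],[13,4],[14,1],[18,2],[35,0],[43,9],[48,6],[49,0]]
[[8,6],[13,4],[14,1],[18,2],[35,1],[38,0],[43,9],[48,6],[49,0]]
[[7,1],[8,6],[13,4],[14,1],[18,2],[35,1],[38,0],[43,9],[48,6],[49,0]]
[[7,1],[8,6],[21,2],[35,1],[38,0],[43,9],[48,6],[49,0]]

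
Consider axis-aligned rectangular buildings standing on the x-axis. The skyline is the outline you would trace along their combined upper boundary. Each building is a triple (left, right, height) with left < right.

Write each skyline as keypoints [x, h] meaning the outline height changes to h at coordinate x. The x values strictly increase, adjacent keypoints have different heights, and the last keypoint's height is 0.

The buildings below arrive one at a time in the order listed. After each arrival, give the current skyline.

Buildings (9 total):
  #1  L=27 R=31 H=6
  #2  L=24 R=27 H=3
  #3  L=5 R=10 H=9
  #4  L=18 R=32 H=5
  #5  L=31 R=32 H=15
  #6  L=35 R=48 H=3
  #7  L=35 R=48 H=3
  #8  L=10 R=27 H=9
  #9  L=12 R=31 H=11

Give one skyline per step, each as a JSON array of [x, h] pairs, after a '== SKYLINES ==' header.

== SKYLINES ==
[[27,6],[31,0]]
[[24,3],[27,6],[31,0]]
[[5,9],[10,0],[24,3],[27,6],[31,0]]
[[5,9],[10,0],[18,5],[27,6],[31,5],[32,0]]
[[5,9],[10,0],[18,5],[27,6],[31,15],[32,0]]
[[5,9],[10,0],[18,5],[27,6],[31,15],[32,0],[35,3],[48,0]]
[[5,9],[10,0],[18,5],[27,6],[31,15],[32,0],[35,3],[48,0]]
[[5,9],[27,6],[31,15],[32,0],[35,3],[48,0]]
[[5,9],[12,11],[31,15],[32,0],[35,3],[48,0]]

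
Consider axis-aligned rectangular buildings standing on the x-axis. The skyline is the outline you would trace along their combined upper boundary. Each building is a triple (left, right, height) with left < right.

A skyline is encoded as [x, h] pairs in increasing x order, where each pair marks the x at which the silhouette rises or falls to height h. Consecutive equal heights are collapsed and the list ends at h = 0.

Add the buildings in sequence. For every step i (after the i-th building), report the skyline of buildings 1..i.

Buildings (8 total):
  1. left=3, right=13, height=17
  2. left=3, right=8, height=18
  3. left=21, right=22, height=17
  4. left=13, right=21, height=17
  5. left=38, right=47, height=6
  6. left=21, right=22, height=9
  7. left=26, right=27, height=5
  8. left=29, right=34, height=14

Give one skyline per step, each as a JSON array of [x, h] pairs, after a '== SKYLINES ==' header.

== SKYLINES ==
[[3,17],[13,0]]
[[3,18],[8,17],[13,0]]
[[3,18],[8,17],[13,0],[21,17],[22,0]]
[[3,18],[8,17],[22,0]]
[[3,18],[8,17],[22,0],[38,6],[47,0]]
[[3,18],[8,17],[22,0],[38,6],[47,0]]
[[3,18],[8,17],[22,0],[26,5],[27,0],[38,6],[47,0]]
[[3,18],[8,17],[22,0],[26,5],[27,0],[29,14],[34,0],[38,6],[47,0]]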